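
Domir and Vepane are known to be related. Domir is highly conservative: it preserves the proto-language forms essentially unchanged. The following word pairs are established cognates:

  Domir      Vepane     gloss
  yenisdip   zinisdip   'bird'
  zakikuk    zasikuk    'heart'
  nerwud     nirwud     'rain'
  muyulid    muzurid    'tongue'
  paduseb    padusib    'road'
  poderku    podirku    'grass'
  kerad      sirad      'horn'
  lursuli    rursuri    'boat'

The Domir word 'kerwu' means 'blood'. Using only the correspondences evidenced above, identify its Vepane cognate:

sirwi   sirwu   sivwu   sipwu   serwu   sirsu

kerad ~ sirad — Domir k corresponds to Vepane s word-initially before a front vowel.
nerwud ~ nirwud, poderku ~ podirku — Domir e corresponds to Vepane i after a consonant, before r.
Applying these to Domir 'kerwu':
  kerwu → serwu   (k→s word-initially before a front vowel)
  serwu → sirwu   (e→i after a consonant, before r)
So the Vepane cognate is 'sirwu'.

sirwu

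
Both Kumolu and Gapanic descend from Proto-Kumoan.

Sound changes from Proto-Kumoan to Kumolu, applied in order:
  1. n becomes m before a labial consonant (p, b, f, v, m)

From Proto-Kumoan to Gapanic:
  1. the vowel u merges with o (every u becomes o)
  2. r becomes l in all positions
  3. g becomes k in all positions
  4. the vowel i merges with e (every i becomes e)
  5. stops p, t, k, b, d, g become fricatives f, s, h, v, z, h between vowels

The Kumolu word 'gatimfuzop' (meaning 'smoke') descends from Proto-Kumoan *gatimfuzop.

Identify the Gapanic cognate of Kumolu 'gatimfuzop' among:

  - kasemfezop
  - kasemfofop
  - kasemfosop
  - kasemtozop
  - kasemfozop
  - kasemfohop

Gapanic: *gatimfuzop > gatimfozop > katimfozop > katemfozop > kasemfozop  (by vowel merger, unconditioned shift, vowel merger, intervocalic lenition)
Only 'kasemfozop' matches the regular Gapanic development of *gatimfuzop.

kasemfozop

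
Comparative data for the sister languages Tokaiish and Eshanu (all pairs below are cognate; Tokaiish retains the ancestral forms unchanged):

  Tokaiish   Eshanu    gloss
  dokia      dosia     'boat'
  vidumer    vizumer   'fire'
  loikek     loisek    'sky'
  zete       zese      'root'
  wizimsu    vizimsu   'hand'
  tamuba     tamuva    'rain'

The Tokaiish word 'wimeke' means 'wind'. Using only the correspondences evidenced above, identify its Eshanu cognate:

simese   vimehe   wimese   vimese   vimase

wizimsu ~ vizimsu — Tokaiish w corresponds to Eshanu v word-initially before a front vowel.
loikek ~ loisek — Tokaiish k corresponds to Eshanu s between vowels (before a front vowel).
Applying these to Tokaiish 'wimeke':
  wimeke → vimeke   (w→v word-initially before a front vowel)
  vimeke → vimese   (k→s between vowels (before a front vowel))
So the Eshanu cognate is 'vimese'.

vimese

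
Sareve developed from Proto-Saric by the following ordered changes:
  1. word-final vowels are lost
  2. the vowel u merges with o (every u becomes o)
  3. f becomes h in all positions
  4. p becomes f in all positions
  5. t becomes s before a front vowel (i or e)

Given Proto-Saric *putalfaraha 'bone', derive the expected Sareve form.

fotalharah

Sareve: start from *putalfaraha.
  rule 1 (apocope): putalfaraha → putalfarah
  rule 2 (vowel merger): putalfarah → potalfarah
  rule 3 (unconditioned shift): potalfarah → potalharah
  rule 4 (unconditioned shift): potalharah → fotalharah
  rule 5: no change — fotalharah
  ⇒ Sareve fotalharah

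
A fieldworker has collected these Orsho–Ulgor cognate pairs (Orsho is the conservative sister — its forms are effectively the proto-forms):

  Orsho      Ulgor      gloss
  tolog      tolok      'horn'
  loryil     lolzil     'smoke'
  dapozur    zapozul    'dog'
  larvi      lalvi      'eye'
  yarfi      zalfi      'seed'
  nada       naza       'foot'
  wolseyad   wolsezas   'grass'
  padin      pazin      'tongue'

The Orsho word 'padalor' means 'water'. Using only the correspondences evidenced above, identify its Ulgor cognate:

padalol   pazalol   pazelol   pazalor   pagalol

pazalol

nada ~ naza — Orsho d corresponds to Ulgor z between vowels (before a back vowel).
dapozur ~ zapozul — Orsho r corresponds to Ulgor l word-finally.
Applying these to Orsho 'padalor':
  padalor → pazalor   (d→z between vowels (before a back vowel))
  pazalor → pazalol   (r→l word-finally)
So the Ulgor cognate is 'pazalol'.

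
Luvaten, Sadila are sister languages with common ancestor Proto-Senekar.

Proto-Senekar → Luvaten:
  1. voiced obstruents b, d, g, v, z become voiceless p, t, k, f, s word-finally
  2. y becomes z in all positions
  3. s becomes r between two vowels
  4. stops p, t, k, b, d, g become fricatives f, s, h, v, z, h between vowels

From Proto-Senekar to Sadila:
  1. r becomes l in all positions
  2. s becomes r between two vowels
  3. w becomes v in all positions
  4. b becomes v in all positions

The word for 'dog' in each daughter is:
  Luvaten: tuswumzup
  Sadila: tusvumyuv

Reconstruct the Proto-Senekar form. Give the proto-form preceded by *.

*tuswumyub

Position 9: Luvaten has p, Sadila has v. Taking the neighbouring segments as reconstructed: Luvaten p could go back to *p or *b; Sadila v could go back to *b or *v or *w — the one source consistent with every daughter is *b.
Position 7: Luvaten has z, Sadila has y. Sadila preserves y here (none of its changes turn any other segment into y), so the proto-segment is *y.
Verify the candidate proto-form against each daughter:
Luvaten: *tuswumyub
  tuswumyub → tuswumyup   [final devoicing]
  tuswumyup → tuswumzup   [unconditioned shift]
  tuswumzup (rule 3 does not apply)
  tuswumzup (rule 4 does not apply)
  giving Luvaten tuswumzup.
Sadila: *tuswumyub > tusvumyub > tusvumyuv  (by unconditioned shift, unconditioned shift)
No other proto-form is consistent with every reflex, so the reconstruction is *tuswumyub.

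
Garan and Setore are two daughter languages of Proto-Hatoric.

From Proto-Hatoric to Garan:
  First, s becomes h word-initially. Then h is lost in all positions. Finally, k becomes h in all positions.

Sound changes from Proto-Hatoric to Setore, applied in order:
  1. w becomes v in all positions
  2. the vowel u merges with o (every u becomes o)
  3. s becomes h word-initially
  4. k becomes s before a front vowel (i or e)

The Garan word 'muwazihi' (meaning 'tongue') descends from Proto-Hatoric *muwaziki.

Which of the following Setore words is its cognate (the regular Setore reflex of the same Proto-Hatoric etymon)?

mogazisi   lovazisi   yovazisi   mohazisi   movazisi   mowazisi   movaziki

Setore: start from *muwaziki.
  rule 1 (unconditioned shift): muwaziki → muvaziki
  rule 2 (vowel merger): muvaziki → movaziki
  rule 3: no change — movaziki
  rule 4 (palatalisation): movaziki → movazisi
  ⇒ Setore movazisi
Only 'movazisi' matches the regular Setore development of *muwaziki.

movazisi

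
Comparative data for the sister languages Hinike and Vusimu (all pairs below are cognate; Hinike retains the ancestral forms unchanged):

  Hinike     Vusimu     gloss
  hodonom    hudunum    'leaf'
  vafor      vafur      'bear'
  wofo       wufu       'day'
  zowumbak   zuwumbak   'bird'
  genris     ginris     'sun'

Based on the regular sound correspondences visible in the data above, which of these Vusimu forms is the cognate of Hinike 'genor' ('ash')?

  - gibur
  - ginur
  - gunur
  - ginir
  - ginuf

genris ~ ginris — Hinike e corresponds to Vusimu i after a consonant, before a nasal.
vafor ~ vafur — Hinike o corresponds to Vusimu u after a consonant, before r.
Applying these to Hinike 'genor':
  genor → ginor   (e→i after a consonant, before a nasal)
  ginor → ginur   (o→u after a consonant, before r)
So the Vusimu cognate is 'ginur'.

ginur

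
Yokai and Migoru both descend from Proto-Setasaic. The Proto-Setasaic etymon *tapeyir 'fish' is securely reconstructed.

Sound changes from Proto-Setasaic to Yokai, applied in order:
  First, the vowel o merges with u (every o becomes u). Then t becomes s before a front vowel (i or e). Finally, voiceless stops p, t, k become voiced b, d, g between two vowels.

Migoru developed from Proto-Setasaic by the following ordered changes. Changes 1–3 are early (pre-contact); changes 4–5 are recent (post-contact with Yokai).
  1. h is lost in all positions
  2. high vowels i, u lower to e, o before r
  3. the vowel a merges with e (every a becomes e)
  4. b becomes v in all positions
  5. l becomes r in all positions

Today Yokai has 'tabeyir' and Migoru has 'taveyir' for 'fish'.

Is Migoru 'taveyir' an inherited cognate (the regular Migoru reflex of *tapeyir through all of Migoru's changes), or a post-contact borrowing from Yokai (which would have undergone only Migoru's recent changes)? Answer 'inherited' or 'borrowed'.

If inherited, *tapeyir would pass through all of Migoru's changes:
Migoru: *tapeyir > tapeyer > tepeyer  (by pre-rhotic lowering, vowel merger)
If borrowed from Yokai 'tabeyir' after the early changes, it would undergo only the recent ones:
  rule 4 (unconditioned shift): tabeyir → taveyir
  rule 5 (unconditioned shift): no change (taveyir)
  ⇒ as a loan: taveyir
Migoru 'taveyir' matches the loan outcome 'taveyir', not the inherited 'tepeyer' — it skipped the early Migoru changes, so it was borrowed from Yokai.

borrowed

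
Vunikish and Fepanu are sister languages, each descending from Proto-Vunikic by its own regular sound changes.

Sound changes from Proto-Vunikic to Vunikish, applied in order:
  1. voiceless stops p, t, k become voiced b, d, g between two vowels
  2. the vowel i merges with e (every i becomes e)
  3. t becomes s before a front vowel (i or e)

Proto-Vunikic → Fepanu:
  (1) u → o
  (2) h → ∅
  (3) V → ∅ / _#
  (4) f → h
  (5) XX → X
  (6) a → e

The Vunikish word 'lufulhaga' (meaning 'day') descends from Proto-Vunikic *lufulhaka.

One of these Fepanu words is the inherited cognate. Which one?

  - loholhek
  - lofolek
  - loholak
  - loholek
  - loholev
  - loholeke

Fepanu: *lufulhaka > lofolhaka > lofolaka > lofolak > loholak > loholek  (by vowel merger, h-loss, apocope, unconditioned shift, vowel merger)
Among the options, 'loholek' alone shows every Fepanu change applied in order.

loholek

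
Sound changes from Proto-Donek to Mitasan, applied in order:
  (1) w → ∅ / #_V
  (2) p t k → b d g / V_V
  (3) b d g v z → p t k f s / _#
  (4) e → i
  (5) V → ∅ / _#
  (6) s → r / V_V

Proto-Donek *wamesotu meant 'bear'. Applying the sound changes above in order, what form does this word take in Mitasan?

Mitasan: *wamesotu
  wamesotu → amesotu   [glide loss]
  amesotu → amesodu   [intervocalic voicing]
  amesodu (rule 3 does not apply)
  amesodu → amisodu   [vowel merger]
  amisodu → amisod   [apocope]
  amisod → amirod   [rhotacism]
  giving Mitasan amirod.

amirod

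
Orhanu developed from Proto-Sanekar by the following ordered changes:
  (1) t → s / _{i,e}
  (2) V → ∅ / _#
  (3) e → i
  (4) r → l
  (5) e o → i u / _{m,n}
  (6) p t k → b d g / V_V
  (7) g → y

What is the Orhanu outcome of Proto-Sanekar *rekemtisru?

Orhanu: *rekemtisru > rekemsisru > rekemsisr > rikimsisr > likimsisl > ligimsisl > liyimsisl  (by palatalisation, apocope, vowel merger, unconditioned shift, intervocalic voicing, unconditioned shift)

liyimsisl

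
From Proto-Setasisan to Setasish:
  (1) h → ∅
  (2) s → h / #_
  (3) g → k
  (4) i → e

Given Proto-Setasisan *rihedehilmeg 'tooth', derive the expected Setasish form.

Setasish: *rihedehilmeg
  rihedehilmeg → riedeilmeg   [h-loss]
  riedeilmeg (rule 2 does not apply)
  riedeilmeg → riedeilmek   [unconditioned shift]
  riedeilmek → reedeelmek   [vowel merger]
  giving Setasish reedeelmek.

reedeelmek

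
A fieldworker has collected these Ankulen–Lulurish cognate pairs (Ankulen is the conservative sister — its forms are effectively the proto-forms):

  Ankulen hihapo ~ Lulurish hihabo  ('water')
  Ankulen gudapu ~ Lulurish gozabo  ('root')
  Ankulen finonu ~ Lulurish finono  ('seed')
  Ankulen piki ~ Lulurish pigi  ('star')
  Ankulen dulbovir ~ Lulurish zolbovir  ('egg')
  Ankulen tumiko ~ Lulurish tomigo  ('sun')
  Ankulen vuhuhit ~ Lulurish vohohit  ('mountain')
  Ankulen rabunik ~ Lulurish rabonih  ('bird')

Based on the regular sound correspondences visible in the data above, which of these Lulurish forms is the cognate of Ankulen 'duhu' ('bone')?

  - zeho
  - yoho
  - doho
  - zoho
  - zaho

zoho

dulbovir ~ zolbovir — Ankulen d corresponds to Lulurish z word-initially before a back vowel.
gudapu ~ gozabo, dulbovir ~ zolbovir — Ankulen u corresponds to Lulurish o after a consonant, before a consonant other than r, m, n, p, b, f, v.
gudapu ~ gozabo, finonu ~ finono — Ankulen u corresponds to Lulurish o word-finally.
Applying these to Ankulen 'duhu':
  duhu → zuhu   (d→z word-initially before a back vowel)
  zuhu → zohu   (u→o after a consonant, before a consonant other than r, m, n, p, b, f, v)
  zohu → zoho   (u→o word-finally)
So the Lulurish cognate is 'zoho'.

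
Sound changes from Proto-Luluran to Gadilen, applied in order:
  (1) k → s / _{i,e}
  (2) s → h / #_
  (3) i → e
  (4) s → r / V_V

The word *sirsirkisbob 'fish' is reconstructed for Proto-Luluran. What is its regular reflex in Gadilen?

hersersesbob

Gadilen: *sirsirkisbob > sirsirsisbob > hirsirsisbob > hersersesbob  (by palatalisation, debuccalisation, vowel merger)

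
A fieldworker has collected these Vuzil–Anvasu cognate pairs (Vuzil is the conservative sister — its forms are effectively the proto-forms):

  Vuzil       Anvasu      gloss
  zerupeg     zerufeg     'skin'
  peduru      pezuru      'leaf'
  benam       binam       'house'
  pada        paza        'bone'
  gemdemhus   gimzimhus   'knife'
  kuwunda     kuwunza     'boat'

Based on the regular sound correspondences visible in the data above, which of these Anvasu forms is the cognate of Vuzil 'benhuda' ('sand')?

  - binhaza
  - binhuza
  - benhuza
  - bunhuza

binhuza

benam ~ binam — Vuzil e corresponds to Anvasu i after a consonant, before a nasal.
pada ~ paza — Vuzil d corresponds to Anvasu z between vowels (before a back vowel).
Applying these to Vuzil 'benhuda':
  benhuda → binhuda   (e→i after a consonant, before a nasal)
  binhuda → binhuza   (d→z between vowels (before a back vowel))
So the Anvasu cognate is 'binhuza'.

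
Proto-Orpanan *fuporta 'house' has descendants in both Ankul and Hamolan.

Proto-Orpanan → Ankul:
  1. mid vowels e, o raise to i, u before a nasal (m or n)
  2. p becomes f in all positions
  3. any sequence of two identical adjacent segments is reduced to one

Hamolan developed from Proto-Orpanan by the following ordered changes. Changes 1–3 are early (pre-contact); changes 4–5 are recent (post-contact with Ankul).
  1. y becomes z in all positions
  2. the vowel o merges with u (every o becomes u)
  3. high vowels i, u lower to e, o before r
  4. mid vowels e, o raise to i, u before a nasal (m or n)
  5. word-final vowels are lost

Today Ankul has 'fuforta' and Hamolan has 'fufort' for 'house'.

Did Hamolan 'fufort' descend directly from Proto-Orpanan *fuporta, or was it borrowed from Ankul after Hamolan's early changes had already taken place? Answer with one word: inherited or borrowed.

borrowed

If inherited, *fuporta would pass through all of Hamolan's changes:
Hamolan: *fuporta > fupurta > fuporta > fuport  (by vowel merger, pre-rhotic lowering, apocope)
If borrowed from Ankul 'fuforta' after the early changes, it would undergo only the recent ones:
  rule 4 (pre-nasal raising): no change (fuforta)
  rule 5 (apocope): fuforta → fufort
  ⇒ as a loan: fufort
Hamolan 'fufort' matches the loan outcome 'fufort', not the inherited 'fuport' — it skipped the early Hamolan changes, so it was borrowed from Ankul.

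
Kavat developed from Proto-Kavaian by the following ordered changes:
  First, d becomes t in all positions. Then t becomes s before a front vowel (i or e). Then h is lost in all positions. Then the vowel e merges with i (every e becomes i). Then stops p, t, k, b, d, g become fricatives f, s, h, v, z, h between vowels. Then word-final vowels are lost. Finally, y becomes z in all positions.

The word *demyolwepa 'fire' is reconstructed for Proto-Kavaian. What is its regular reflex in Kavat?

simzolwif

Kavat: *demyolwepa > temyolwepa > semyolwepa > simyolwipa > simyolwifa > simyolwif > simzolwif  (by unconditioned shift, palatalisation, vowel merger, intervocalic lenition, apocope, unconditioned shift)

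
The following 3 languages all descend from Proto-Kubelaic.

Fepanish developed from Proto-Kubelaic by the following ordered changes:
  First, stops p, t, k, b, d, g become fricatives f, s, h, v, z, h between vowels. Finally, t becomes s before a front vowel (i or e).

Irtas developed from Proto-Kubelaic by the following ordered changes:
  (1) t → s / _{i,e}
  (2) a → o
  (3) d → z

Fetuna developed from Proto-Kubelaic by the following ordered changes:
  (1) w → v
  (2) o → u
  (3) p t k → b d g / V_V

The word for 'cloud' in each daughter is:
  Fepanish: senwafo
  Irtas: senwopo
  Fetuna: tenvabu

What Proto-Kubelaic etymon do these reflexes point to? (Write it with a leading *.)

Position 4: Fepanish has w, Irtas has w, Fetuna has v. Fepanish preserves w here (none of its changes turn any other segment into w), so the proto-segment is *w.
Position 7: Fepanish has o, Irtas has o, Fetuna has u. Fepanish preserves o here (none of its changes turn any other segment into o), so the proto-segment is *o.
Continuing position by position gives *tenwapo; check it forward:
Fepanish: *tenwapo
  tenwapo → tenwafo   [intervocalic lenition]
  tenwafo → senwafo   [palatalisation]
  giving Fepanish senwafo.
Irtas: *tenwapo
  tenwapo → senwapo   [palatalisation]
  senwapo → senwopo   [vowel merger]
  senwopo (rule 3 does not apply)
  giving Irtas senwopo.
Fetuna: *tenwapo > tenvapo > tenvapu > tenvabu  (by unconditioned shift, vowel merger, intervocalic voicing)
*tenwapo is the unique common source.

*tenwapo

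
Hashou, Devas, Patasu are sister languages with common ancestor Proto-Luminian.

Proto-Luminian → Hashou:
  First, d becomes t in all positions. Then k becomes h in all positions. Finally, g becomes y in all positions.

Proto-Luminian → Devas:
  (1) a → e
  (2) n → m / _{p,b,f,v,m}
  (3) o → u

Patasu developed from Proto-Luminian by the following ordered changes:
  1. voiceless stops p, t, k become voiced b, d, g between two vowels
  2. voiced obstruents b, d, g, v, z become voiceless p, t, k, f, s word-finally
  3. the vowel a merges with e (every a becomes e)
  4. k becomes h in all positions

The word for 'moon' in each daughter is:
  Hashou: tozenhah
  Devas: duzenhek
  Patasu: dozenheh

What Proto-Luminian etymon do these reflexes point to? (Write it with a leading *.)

Position 2: Hashou has o, Devas has u, Patasu has o. Hashou preserves o here (none of its changes turn any other segment into o), so the proto-segment is *o.
Position 8: Hashou has h, Devas has k, Patasu has h. Devas preserves k here (none of its changes turn any other segment into k), so the proto-segment is *k.
Position 7: Hashou has a, Devas has e, Patasu has e. Hashou preserves a here (none of its changes turn any other segment into a), so the proto-segment is *a.
This points to *dozenhak. Verify forward in each daughter:
Hashou: start from *dozenhak.
  rule 1 (unconditioned shift): dozenhak → tozenhak
  rule 2 (unconditioned shift): tozenhak → tozenhah
  rule 3: no change — tozenhah
  ⇒ Hashou tozenhah
Devas: *dozenhak
  dozenhak → dozenhek   [vowel merger]
  dozenhek (rule 2 does not apply)
  dozenhek → duzenhek   [vowel merger]
  giving Devas duzenhek.
Patasu: *dozenhak > dozenhek > dozenheh  (by vowel merger, unconditioned shift)
*dozenhak is the unique common source.

*dozenhak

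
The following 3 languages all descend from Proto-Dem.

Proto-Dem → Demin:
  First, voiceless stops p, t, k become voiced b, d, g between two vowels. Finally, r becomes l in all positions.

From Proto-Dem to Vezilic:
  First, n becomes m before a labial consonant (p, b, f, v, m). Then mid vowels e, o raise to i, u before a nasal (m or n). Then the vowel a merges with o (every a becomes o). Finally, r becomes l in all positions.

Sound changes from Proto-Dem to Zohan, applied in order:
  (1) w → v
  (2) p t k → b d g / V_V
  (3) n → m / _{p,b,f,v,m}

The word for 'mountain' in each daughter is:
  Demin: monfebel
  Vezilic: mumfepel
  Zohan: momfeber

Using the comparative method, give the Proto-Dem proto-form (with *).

*monfeper

Position 2: Demin has o, Vezilic has u, Zohan has o. Demin preserves o here (none of its changes turn any other segment into o), so the proto-segment is *o.
Position 8: Demin has l, Vezilic has l, Zohan has r. Zohan preserves r here (none of its changes turn any other segment into r), so the proto-segment is *r.
Position 3: Demin has n, Vezilic has m, Zohan has m. Demin preserves n here (none of its changes turn any other segment into n), so the proto-segment is *n.
Verify the candidate proto-form against each daughter:
Demin: *monfeper
  monfeper → monfeber   [intervocalic voicing]
  monfeber → monfebel   [unconditioned shift]
  giving Demin monfebel.
Vezilic: start from *monfeper.
  rule 1 (nasal place assimilation): monfeper → momfeper
  rule 2 (pre-nasal raising): momfeper → mumfeper
  rule 3: no change — mumfeper
  rule 4 (unconditioned shift): mumfeper → mumfepel
  ⇒ Vezilic mumfepel
Zohan: *monfeper
  monfeper (rule 1 does not apply)
  monfeper → monfeber   [intervocalic voicing]
  monfeber → momfeber   [nasal place assimilation]
  giving Zohan momfeber.
Only *monfeper yields all of Demin monfebel, Vezilic mumfepel, Zohan momfeber.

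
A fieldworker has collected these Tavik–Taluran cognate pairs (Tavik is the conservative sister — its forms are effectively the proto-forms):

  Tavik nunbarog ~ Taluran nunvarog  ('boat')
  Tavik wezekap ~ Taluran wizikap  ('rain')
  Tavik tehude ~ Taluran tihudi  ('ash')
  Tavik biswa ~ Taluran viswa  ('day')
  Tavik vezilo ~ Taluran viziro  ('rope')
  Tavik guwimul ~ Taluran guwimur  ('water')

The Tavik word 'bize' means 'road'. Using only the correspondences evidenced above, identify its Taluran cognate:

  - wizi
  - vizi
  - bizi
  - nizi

vizi

biswa ~ viswa — Tavik b corresponds to Taluran v word-initially before a front vowel.
tehude ~ tihudi — Tavik e corresponds to Taluran i word-finally.
Applying these to Tavik 'bize':
  bize → vize   (b→v word-initially before a front vowel)
  vize → vizi   (e→i word-finally)
So the Taluran cognate is 'vizi'.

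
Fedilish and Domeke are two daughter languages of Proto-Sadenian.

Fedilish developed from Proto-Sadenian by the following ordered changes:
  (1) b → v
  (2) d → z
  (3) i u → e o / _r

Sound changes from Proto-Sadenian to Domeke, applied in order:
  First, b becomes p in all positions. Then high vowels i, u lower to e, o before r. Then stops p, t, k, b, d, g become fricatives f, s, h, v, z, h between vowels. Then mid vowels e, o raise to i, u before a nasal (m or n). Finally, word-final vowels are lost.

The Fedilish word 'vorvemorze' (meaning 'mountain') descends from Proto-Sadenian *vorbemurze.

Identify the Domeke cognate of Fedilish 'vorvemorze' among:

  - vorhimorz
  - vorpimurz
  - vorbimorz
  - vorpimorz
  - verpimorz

vorpimorz

Domeke: start from *vorbemurze.
  rule 1 (unconditioned shift): vorbemurze → vorpemurze
  rule 2 (pre-rhotic lowering): vorpemurze → vorpemorze
  rule 3: no change — vorpemorze
  rule 4 (pre-nasal raising): vorpemorze → vorpimorze
  rule 5 (apocope): vorpimorze → vorpimorz
  ⇒ Domeke vorpimorz
Only 'vorpimorz' matches the regular Domeke development of *vorbemurze.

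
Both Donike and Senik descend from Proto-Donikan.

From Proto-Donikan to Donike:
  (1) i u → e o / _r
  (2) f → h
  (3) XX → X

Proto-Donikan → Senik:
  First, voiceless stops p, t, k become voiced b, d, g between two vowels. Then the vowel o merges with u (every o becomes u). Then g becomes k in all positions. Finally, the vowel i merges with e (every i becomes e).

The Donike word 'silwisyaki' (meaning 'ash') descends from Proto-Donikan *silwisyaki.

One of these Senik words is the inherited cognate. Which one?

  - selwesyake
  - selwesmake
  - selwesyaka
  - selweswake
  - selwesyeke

Senik: *silwisyaki
  silwisyaki → silwisyagi   [intervocalic voicing]
  silwisyagi (rule 2 does not apply)
  silwisyagi → silwisyaki   [unconditioned shift]
  silwisyaki → selwesyake   [vowel merger]
  giving Senik selwesyake.
Only 'selwesyake' matches the regular Senik development of *silwisyaki.

selwesyake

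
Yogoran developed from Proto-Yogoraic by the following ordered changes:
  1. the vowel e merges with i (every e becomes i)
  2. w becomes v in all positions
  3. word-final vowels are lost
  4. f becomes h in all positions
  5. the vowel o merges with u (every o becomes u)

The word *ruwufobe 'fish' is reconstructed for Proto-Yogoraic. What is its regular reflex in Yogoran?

ruvuhub

Yogoran: *ruwufobe
  ruwufobe → ruwufobi   [vowel merger]
  ruwufobi → ruvufobi   [unconditioned shift]
  ruvufobi → ruvufob   [apocope]
  ruvufob → ruvuhob   [unconditioned shift]
  ruvuhob → ruvuhub   [vowel merger]
  giving Yogoran ruvuhub.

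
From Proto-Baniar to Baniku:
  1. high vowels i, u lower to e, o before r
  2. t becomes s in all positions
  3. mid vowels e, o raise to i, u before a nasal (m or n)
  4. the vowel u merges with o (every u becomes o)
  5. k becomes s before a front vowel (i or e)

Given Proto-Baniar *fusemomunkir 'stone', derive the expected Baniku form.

fosimomonser

Baniku: start from *fusemomunkir.
  rule 1 (pre-rhotic lowering): fusemomunkir → fusemomunker
  rule 2: no change — fusemomunker
  rule 3 (pre-nasal raising): fusemomunker → fusimumunker
  rule 4 (vowel merger): fusimumunker → fosimomonker
  rule 5 (palatalisation): fosimomonker → fosimomonser
  ⇒ Baniku fosimomonser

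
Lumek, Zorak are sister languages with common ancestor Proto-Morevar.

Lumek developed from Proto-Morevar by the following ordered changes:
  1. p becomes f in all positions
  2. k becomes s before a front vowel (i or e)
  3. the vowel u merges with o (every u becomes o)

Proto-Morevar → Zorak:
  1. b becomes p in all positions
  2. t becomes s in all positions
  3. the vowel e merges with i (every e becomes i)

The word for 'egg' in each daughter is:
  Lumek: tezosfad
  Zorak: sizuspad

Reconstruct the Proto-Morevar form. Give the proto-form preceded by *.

Position 2: Lumek has e, Zorak has i. Lumek preserves e here (none of its changes turn any other segment into e), so the proto-segment is *e.
Position 4: Lumek has o, Zorak has u. Zorak preserves u here (none of its changes turn any other segment into u), so the proto-segment is *u.
Position 1: Lumek has t, Zorak has s. Lumek preserves t here (none of its changes turn any other segment into t), so the proto-segment is *t.
This points to *tezuspad. Verify forward in each daughter:
Lumek: start from *tezuspad.
  rule 1 (unconditioned shift): tezuspad → tezusfad
  rule 2: no change — tezusfad
  rule 3 (vowel merger): tezusfad → tezosfad
  ⇒ Lumek tezosfad
Zorak: *tezuspad
  tezuspad (rule 1 does not apply)
  tezuspad → sezuspad   [unconditioned shift]
  sezuspad → sizuspad   [vowel merger]
  giving Zorak sizuspad.
No other proto-form is consistent with every reflex, so the reconstruction is *tezuspad.

*tezuspad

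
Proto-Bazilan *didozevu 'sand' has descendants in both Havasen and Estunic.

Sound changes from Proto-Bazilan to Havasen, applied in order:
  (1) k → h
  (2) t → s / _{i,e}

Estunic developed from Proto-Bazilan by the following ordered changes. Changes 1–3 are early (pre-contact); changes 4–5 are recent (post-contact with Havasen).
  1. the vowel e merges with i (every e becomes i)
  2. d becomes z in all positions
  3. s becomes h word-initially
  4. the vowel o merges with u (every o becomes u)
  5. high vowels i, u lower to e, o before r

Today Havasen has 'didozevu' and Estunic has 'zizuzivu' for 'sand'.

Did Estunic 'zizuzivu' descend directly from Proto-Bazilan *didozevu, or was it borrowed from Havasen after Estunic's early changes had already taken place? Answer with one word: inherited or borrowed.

If inherited, *didozevu would pass through all of Estunic's changes:
Estunic: start from *didozevu.
  rule 1 (vowel merger): didozevu → didozivu
  rule 2 (unconditioned shift): didozivu → zizozivu
  rule 3: no change — zizozivu
  rule 4 (vowel merger): zizozivu → zizuzivu
  rule 5: no change — zizuzivu
  ⇒ Estunic zizuzivu
If borrowed from Havasen 'didozevu' after the early changes, it would undergo only the recent ones:
  rule 4 (vowel merger): didozevu → diduzevu
  rule 5 (pre-rhotic lowering): no change (diduzevu)
  ⇒ as a loan: diduzevu
Estunic 'zizuzivu' matches the inherited outcome exactly, so it is an inherited cognate, not a loan.

inherited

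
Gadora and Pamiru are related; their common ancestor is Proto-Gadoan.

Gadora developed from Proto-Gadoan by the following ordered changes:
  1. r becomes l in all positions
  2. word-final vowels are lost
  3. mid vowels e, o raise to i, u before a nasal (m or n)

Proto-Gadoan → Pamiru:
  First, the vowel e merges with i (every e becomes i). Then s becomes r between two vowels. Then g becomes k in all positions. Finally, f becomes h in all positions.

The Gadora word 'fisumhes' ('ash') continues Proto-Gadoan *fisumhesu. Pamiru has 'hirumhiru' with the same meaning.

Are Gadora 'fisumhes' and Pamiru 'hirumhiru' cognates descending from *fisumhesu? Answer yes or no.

Derive the expected Pamiru reflex of *fisumhesu:
Pamiru: *fisumhesu > fisumhisu > firumhiru > hirumhiru  (by vowel merger, rhotacism, unconditioned shift)
Pamiru 'hirumhiru' matches the regular reflex exactly, so the pair is cognate.

yes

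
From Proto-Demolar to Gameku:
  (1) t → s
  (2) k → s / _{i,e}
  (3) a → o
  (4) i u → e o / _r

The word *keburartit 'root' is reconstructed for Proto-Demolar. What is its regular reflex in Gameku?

sebororsis

Gameku: start from *keburartit.
  rule 1 (unconditioned shift): keburartit → keburarsis
  rule 2 (palatalisation): keburarsis → seburarsis
  rule 3 (vowel merger): seburarsis → seburorsis
  rule 4 (pre-rhotic lowering): seburorsis → sebororsis
  ⇒ Gameku sebororsis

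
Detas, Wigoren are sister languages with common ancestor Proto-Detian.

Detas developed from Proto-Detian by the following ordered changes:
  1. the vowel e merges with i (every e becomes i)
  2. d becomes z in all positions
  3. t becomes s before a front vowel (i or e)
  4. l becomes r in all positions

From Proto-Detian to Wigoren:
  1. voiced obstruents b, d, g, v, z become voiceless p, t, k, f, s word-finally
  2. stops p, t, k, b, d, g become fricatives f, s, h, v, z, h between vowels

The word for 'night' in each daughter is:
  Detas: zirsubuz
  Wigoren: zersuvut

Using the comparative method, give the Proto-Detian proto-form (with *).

Position 2: Detas has i, Wigoren has e. Wigoren preserves e here (none of its changes turn any other segment into e), so the proto-segment is *e.
Position 6: Detas has b, Wigoren has v. Detas preserves b here (none of its changes turn any other segment into b), so the proto-segment is *b.
This points to *zersubud. Verify forward in each daughter:
Detas: *zersubud
  zersubud → zirsubud   [vowel merger]
  zirsubud → zirsubuz   [unconditioned shift]
  zirsubuz (rule 3 does not apply)
  zirsubuz (rule 4 does not apply)
  giving Detas zirsubuz.
Wigoren: *zersubud
  zersubud → zersubut   [final devoicing]
  zersubut → zersuvut   [intervocalic lenition]
  giving Wigoren zersuvut.
*zersubud is the unique common source.

*zersubud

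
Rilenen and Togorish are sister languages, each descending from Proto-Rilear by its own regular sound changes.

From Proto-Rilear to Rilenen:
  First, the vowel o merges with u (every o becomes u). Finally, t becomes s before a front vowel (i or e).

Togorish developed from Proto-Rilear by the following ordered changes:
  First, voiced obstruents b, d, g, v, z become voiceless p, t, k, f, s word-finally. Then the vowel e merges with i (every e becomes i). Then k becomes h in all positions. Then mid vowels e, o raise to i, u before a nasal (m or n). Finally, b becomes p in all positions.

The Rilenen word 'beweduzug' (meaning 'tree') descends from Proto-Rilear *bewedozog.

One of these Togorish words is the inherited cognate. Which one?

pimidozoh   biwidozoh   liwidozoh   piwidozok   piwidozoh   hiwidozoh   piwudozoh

piwidozoh

Togorish: *bewedozog > bewedozok > biwidozok > biwidozoh > piwidozoh  (by final devoicing, vowel merger, unconditioned shift, unconditioned shift)
Among the options, 'piwidozoh' alone shows every Togorish change applied in order.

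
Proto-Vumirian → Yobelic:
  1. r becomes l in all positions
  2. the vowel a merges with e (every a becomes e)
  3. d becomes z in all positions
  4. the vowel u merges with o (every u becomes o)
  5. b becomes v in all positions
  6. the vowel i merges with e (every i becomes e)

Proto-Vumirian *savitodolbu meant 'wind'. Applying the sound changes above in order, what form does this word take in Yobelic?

Yobelic: *savitodolbu > sevitodolbu > sevitozolbu > sevitozolbo > sevitozolvo > sevetozolvo  (by vowel merger, unconditioned shift, vowel merger, unconditioned shift, vowel merger)

sevetozolvo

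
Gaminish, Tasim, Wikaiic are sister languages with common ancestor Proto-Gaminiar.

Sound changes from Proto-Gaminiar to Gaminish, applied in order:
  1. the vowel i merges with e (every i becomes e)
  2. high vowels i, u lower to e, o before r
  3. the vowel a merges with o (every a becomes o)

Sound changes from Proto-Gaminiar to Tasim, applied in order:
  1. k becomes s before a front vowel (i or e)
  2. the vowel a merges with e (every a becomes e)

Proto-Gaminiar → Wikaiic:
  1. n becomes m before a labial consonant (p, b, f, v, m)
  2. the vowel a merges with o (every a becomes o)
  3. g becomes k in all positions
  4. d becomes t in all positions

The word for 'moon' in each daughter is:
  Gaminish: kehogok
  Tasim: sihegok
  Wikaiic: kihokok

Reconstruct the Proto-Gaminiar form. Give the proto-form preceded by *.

*kihagok

Position 1: Gaminish has k, Tasim has s, Wikaiic has k. Gaminish preserves k here (none of its changes turn any other segment into k), so the proto-segment is *k.
Position 5: Gaminish has g, Tasim has g, Wikaiic has k. Gaminish preserves g here (none of its changes turn any other segment into g), so the proto-segment is *g.
Position 4: Gaminish has o, Tasim has e, Wikaiic has o. Taking the neighbouring segments as reconstructed: Gaminish o could go back to *a or *o; Tasim e could go back to *a or *e; Wikaiic o could go back to *a or *o — the one source consistent with every daughter is *a.
Continuing position by position gives *kihagok; check it forward:
Gaminish: *kihagok > kehagok > kehogok  (by vowel merger, vowel merger)
Tasim: *kihagok > sihagok > sihegok  (by palatalisation, vowel merger)
Wikaiic: start from *kihagok.
  rule 1: no change — kihagok
  rule 2 (vowel merger): kihagok → kihogok
  rule 3 (unconditioned shift): kihogok → kihokok
  rule 4: no change — kihokok
  ⇒ Wikaiic kihokok
*kihagok is the unique common source.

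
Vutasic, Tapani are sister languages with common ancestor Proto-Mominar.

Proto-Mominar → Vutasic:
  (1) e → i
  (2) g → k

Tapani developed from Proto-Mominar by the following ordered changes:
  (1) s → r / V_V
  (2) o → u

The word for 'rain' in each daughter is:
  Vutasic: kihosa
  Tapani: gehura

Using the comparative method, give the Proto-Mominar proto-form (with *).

*gehosa

Position 5: Vutasic has s, Tapani has r. Vutasic preserves s here (none of its changes turn any other segment into s), so the proto-segment is *s.
Position 2: Vutasic has i, Tapani has e. Tapani preserves e here (none of its changes turn any other segment into e), so the proto-segment is *e.
Position 1: Vutasic has k, Tapani has g. Tapani preserves g here (none of its changes turn any other segment into g), so the proto-segment is *g.
Verify the candidate proto-form against each daughter:
Vutasic: start from *gehosa.
  rule 1 (vowel merger): gehosa → gihosa
  rule 2 (unconditioned shift): gihosa → kihosa
  ⇒ Vutasic kihosa
Tapani: *gehosa > gehora > gehura  (by rhotacism, vowel merger)
Only *gehosa yields all of Vutasic kihosa, Tapani gehura.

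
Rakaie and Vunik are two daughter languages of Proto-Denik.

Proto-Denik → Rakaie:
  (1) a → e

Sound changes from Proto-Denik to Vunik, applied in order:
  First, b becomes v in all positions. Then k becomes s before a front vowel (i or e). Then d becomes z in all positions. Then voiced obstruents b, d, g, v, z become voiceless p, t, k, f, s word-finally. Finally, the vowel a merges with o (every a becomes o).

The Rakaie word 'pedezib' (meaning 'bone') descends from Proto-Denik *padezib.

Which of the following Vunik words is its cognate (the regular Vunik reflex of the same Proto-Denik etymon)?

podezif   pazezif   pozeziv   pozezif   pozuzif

pozezif

Vunik: *padezib > padeziv > pazeziv > pazezif > pozezif  (by unconditioned shift, unconditioned shift, final devoicing, vowel merger)
The other candidates each miss or misapply at least one Vunik change.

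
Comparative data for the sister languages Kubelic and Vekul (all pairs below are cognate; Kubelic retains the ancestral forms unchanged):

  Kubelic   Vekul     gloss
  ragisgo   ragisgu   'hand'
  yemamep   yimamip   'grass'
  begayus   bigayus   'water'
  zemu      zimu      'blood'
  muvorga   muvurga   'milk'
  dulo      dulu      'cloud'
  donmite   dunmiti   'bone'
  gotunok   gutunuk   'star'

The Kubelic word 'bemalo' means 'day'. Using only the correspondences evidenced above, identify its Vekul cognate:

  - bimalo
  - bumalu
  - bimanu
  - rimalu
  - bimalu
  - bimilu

yemamep ~ yimamip, zemu ~ zimu — Kubelic e corresponds to Vekul i after a consonant, before a nasal.
ragisgo ~ ragisgu, dulo ~ dulu — Kubelic o corresponds to Vekul u word-finally.
Applying these to Kubelic 'bemalo':
  bemalo → bimalo   (e→i after a consonant, before a nasal)
  bimalo → bimalu   (o→u word-finally)
So the Vekul cognate is 'bimalu'.

bimalu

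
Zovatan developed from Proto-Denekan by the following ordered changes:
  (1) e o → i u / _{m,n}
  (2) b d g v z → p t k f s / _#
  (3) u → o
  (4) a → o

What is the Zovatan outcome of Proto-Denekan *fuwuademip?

Zovatan: *fuwuademip
  fuwuademip → fuwuadimip   [pre-nasal raising]
  fuwuadimip (rule 2 does not apply)
  fuwuadimip → fowoadimip   [vowel merger]
  fowoadimip → fowoodimip   [vowel merger]
  giving Zovatan fowoodimip.

fowoodimip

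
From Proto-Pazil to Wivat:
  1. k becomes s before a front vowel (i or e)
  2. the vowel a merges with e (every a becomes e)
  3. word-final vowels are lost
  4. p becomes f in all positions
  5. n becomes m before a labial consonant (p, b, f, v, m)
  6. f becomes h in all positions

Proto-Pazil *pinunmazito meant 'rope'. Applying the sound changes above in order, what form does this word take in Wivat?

hinummezit

Wivat: *pinunmazito > pinunmezito > pinunmezit > finunmezit > finummezit > hinummezit  (by vowel merger, apocope, unconditioned shift, nasal place assimilation, unconditioned shift)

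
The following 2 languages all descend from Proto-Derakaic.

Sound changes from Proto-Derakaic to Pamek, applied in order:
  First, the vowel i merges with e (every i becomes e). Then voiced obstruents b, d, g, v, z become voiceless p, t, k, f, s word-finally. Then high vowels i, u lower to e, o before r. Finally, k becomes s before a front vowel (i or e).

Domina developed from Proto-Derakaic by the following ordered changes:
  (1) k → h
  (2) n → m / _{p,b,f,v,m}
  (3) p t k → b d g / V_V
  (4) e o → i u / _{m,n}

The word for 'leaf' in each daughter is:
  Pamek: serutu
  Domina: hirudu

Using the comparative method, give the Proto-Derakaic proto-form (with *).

Position 1: Pamek has s, Domina has h. Taking the neighbouring segments as reconstructed: Pamek s could go back to *k or *s; Domina h could go back to *k or *h — the one source consistent with every daughter is *k.
Position 2: Pamek has e, Domina has i. Taking the neighbouring segments as reconstructed: Pamek e could go back to *e or *i; Domina i can only go back to *i — the one source consistent with every daughter is *i.
Position 5: Pamek has t, Domina has d. Taking the neighbouring segments as reconstructed: Pamek t can only go back to *t; Domina d could go back to *t or *d — the one source consistent with every daughter is *t.
Verify the candidate proto-form against each daughter:
Pamek: *kirutu
  kirutu → kerutu   [vowel merger]
  kerutu (rule 2 does not apply)
  kerutu (rule 3 does not apply)
  kerutu → serutu   [palatalisation]
  giving Pamek serutu.
Domina: start from *kirutu.
  rule 1 (unconditioned shift): kirutu → hirutu
  rule 2: no change — hirutu
  rule 3 (intervocalic voicing): hirutu → hirudu
  rule 4: no change — hirudu
  ⇒ Domina hirudu
No other proto-form is consistent with every reflex, so the reconstruction is *kirutu.

*kirutu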